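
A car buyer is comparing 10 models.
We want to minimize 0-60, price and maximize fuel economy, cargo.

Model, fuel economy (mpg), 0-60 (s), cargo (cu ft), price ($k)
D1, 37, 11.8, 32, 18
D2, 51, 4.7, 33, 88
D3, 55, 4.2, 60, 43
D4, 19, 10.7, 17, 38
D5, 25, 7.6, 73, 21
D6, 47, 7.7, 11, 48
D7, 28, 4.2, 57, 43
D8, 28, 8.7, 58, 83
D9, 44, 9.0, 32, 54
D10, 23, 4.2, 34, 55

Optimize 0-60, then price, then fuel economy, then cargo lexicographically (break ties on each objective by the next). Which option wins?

D3

First minimize 0-60: best is 4.2, kept {D3, D7, D10}.
Then minimize price: best is 43, kept {D3, D7}.
Then maximize fuel economy: best is 55, kept {D3}.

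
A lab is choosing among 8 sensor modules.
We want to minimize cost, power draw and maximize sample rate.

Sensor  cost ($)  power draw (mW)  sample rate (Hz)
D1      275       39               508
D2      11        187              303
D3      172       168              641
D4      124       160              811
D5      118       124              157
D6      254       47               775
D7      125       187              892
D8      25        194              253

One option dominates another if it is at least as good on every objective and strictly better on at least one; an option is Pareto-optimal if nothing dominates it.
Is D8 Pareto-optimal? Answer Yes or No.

No

D2 vs D8: cost 11≤25, power draw 187≤194, sample rate 303≥253 — D2 is at least as good on every objective and strictly better on at least one, so D2 dominates D8.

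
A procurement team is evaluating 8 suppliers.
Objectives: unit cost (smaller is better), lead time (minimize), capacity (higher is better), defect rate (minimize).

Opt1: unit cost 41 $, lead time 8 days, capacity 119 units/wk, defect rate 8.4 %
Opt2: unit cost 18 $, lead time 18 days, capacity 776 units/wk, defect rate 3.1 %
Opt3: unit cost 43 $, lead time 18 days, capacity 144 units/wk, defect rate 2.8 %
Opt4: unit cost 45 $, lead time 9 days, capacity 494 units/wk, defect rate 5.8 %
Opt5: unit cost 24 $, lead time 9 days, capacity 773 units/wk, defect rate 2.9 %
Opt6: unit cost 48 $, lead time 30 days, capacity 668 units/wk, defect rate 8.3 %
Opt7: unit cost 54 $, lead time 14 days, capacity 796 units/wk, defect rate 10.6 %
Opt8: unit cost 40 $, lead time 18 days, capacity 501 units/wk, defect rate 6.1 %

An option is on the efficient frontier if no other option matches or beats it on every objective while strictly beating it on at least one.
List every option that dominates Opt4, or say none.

Opt5: unit cost 24≤45, lead time 9≤9, capacity 773≥494, defect rate 2.9≤5.8 — dominates Opt4.
Others (Opt1, Opt2, Opt3, Opt6, Opt7, Opt8) are each worse than Opt4 on at least one objective.

Opt5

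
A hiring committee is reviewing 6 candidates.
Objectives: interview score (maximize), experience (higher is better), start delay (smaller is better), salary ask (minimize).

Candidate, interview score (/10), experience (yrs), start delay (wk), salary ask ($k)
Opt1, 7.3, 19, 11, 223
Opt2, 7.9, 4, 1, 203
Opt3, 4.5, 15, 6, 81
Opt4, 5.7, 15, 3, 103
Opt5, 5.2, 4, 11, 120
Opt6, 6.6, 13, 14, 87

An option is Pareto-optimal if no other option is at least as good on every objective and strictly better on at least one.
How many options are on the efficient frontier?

Opt1: not dominated (best experience).
Opt2: not dominated (best interview score).
Opt3: not dominated (best salary ask).
Opt4: not dominated.
Opt5: dominated by Opt4 (interview score 5.7≥5.2, experience 15≥4, start delay 3≤11, salary ask 103≤120).
Opt6: not dominated.
Pareto-optimal: Opt1, Opt2, Opt3, Opt4, Opt6 → 5.

5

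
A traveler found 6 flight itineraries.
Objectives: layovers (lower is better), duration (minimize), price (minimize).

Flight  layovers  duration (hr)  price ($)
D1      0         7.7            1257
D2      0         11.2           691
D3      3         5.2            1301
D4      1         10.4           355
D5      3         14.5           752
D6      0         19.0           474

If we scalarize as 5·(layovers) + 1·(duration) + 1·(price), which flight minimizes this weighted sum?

D4

D1: 5·0 + 1·7.7 + 1·1257 = 1264.7
D2: 5·0 + 1·11.2 + 1·691 = 702.2
D3: 5·3 + 1·5.2 + 1·1301 = 1321.2
D4: 5·1 + 1·10.4 + 1·355 = 370.4
D5: 5·3 + 1·14.5 + 1·752 = 781.5
D6: 5·0 + 1·19.0 + 1·474 = 493.0
Lowest: D4 at 370.4.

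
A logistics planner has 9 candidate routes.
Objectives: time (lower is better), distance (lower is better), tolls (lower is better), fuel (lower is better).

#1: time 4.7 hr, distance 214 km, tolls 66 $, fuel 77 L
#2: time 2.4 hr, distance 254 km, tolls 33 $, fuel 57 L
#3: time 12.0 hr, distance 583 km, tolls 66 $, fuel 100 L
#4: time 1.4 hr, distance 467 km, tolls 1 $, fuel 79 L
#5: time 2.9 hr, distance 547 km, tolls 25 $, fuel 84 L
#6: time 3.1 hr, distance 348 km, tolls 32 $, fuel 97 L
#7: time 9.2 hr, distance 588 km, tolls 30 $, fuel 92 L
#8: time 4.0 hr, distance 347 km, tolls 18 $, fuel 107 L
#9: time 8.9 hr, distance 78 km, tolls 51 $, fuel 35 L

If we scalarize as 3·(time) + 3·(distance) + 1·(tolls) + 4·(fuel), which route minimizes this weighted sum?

#1: 3·4.7 + 3·214 + 1·66 + 4·77 = 1030.1
#2: 3·2.4 + 3·254 + 1·33 + 4·57 = 1030.2
#3: 3·12.0 + 3·583 + 1·66 + 4·100 = 2251.0
#4: 3·1.4 + 3·467 + 1·1 + 4·79 = 1722.2
#5: 3·2.9 + 3·547 + 1·25 + 4·84 = 2010.7
#6: 3·3.1 + 3·348 + 1·32 + 4·97 = 1473.3
#7: 3·9.2 + 3·588 + 1·30 + 4·92 = 2189.6
#8: 3·4.0 + 3·347 + 1·18 + 4·107 = 1499.0
#9: 3·8.9 + 3·78 + 1·51 + 4·35 = 451.7
Lowest: #9 at 451.7.

#9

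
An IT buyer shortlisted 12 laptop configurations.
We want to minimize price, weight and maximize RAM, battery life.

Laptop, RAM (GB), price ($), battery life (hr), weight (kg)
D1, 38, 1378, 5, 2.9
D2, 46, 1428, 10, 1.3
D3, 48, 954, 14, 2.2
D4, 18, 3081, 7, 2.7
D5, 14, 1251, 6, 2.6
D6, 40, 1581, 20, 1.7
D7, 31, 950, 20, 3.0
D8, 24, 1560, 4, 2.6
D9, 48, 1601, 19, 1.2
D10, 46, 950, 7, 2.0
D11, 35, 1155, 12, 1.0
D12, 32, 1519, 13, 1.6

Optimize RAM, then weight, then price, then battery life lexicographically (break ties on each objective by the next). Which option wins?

First maximize RAM: best is 48, kept {D3, D9}.
Then minimize weight: best is 1.2, kept {D9}.

D9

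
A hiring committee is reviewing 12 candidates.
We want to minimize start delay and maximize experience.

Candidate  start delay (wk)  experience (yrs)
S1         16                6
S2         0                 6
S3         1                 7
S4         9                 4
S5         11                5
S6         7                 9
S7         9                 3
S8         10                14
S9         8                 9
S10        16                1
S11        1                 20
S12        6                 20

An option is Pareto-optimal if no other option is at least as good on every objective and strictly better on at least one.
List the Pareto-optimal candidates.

S2, S11

S1: dominated by S2 (start delay 0≤16, experience 6≥6).
S2: not dominated (best start delay).
S3: dominated by S11 (start delay 1≤1, experience 20≥7).
S4: dominated by S2 (start delay 0≤9, experience 6≥4).
S5: dominated by S2 (start delay 0≤11, experience 6≥5).
S6: dominated by S11 (start delay 1≤7, experience 20≥9).
S7: dominated by S2 (start delay 0≤9, experience 6≥3).
S8: dominated by S11 (start delay 1≤10, experience 20≥14).
S9: dominated by S6 (start delay 7≤8, experience 9≥9).
S10: dominated by S1 (start delay 16≤16, experience 6≥1).
S11: not dominated.
S12: dominated by S11 (start delay 1≤6, experience 20≥20).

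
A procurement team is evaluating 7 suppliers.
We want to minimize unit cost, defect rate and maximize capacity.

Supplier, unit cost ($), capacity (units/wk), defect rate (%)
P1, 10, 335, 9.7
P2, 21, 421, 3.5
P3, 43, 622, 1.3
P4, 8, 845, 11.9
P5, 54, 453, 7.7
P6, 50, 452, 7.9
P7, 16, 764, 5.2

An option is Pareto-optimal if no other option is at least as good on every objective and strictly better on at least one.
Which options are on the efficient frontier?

P1, P2, P3, P4, P7

P1: not dominated.
P2: not dominated.
P3: not dominated (best defect rate).
P4: not dominated (best unit cost).
P5: dominated by P3 (unit cost 43≤54, capacity 622≥453, defect rate 1.3≤7.7).
P6: dominated by P3 (unit cost 43≤50, capacity 622≥452, defect rate 1.3≤7.9).
P7: not dominated.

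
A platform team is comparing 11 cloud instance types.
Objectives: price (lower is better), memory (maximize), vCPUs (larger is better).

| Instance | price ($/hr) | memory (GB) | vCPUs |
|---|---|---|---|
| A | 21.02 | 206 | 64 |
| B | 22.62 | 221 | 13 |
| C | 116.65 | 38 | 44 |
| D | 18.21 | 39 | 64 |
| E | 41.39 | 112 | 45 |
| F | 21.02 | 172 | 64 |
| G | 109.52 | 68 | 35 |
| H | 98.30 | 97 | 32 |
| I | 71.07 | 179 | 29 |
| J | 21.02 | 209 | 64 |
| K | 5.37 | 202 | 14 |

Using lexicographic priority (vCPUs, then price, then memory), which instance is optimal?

First maximize vCPUs: best is 64, kept {A, D, F, J}.
Then minimize price: best is 18.21, kept {D}.

D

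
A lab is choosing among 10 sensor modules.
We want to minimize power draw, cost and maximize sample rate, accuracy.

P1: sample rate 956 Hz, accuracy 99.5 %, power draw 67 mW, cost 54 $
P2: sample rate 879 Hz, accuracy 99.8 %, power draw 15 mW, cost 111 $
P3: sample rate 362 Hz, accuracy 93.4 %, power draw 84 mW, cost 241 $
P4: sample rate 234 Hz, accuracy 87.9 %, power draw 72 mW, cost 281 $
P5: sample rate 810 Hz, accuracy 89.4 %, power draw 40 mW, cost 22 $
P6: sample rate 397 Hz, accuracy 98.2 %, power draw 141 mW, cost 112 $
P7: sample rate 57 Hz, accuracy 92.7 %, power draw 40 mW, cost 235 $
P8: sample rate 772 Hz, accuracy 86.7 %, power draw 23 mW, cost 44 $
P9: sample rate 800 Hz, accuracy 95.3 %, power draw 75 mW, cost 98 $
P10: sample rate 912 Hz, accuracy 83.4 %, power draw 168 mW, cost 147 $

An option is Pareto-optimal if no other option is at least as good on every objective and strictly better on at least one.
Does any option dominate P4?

P1 vs P4: sample rate 956≥234, accuracy 99.5≥87.9, power draw 67≤72, cost 54≤281 — P1 is at least as good on every objective and strictly better on at least one, so P1 dominates P4.

Yes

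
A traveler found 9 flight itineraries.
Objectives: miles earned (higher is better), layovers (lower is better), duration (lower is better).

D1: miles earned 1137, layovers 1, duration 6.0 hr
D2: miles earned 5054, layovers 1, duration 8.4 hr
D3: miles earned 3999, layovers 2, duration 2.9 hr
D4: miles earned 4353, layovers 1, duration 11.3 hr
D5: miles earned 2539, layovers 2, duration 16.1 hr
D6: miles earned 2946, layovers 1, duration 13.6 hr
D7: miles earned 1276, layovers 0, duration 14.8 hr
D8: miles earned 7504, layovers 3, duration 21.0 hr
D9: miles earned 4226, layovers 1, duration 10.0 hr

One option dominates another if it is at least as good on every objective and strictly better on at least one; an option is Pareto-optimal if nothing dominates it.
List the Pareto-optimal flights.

D1: not dominated.
D2: not dominated.
D3: not dominated (best duration).
D4: dominated by D2 (miles earned 5054≥4353, layovers 1≤1, duration 8.4≤11.3).
D5: dominated by D2 (miles earned 5054≥2539, layovers 1≤2, duration 8.4≤16.1).
D6: dominated by D2 (miles earned 5054≥2946, layovers 1≤1, duration 8.4≤13.6).
D7: not dominated (best layovers).
D8: not dominated (best miles earned).
D9: dominated by D2 (miles earned 5054≥4226, layovers 1≤1, duration 8.4≤10.0).

D1, D2, D3, D7, D8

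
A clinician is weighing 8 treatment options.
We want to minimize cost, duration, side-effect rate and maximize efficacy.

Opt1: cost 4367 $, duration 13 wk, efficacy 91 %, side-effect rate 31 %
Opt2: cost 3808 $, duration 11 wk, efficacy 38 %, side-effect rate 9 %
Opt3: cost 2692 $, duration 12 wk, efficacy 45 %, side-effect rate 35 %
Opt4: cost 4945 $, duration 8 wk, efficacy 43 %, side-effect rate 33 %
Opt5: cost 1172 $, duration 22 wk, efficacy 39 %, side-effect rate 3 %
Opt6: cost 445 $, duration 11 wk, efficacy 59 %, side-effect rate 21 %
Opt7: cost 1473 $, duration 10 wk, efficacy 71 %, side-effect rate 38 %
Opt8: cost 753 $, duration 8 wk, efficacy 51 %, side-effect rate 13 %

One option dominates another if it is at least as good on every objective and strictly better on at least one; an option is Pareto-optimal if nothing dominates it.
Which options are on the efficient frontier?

Opt1, Opt2, Opt5, Opt6, Opt7, Opt8

Opt1: not dominated (best efficacy).
Opt2: not dominated.
Opt3: dominated by Opt6 (cost 445≤2692, duration 11≤12, efficacy 59≥45, side-effect rate 21≤35).
Opt4: dominated by Opt8 (cost 753≤4945, duration 8≤8, efficacy 51≥43, side-effect rate 13≤33).
Opt5: not dominated (best side-effect rate).
Opt6: not dominated (best cost).
Opt7: not dominated.
Opt8: not dominated.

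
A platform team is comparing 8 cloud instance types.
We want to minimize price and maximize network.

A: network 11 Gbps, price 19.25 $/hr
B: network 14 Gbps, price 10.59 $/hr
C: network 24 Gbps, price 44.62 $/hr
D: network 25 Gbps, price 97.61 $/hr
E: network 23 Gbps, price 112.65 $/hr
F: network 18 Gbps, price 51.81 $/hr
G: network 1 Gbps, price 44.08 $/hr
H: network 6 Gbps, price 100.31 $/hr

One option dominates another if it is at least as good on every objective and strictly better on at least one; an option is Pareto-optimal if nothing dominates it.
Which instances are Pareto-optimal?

B, C, D

A: dominated by B (network 14≥11, price 10.59≤19.25).
B: not dominated (best price).
C: not dominated.
D: not dominated (best network).
E: dominated by C (network 24≥23, price 44.62≤112.65).
F: dominated by C (network 24≥18, price 44.62≤51.81).
G: dominated by A (network 11≥1, price 19.25≤44.08).
H: dominated by A (network 11≥6, price 19.25≤100.31).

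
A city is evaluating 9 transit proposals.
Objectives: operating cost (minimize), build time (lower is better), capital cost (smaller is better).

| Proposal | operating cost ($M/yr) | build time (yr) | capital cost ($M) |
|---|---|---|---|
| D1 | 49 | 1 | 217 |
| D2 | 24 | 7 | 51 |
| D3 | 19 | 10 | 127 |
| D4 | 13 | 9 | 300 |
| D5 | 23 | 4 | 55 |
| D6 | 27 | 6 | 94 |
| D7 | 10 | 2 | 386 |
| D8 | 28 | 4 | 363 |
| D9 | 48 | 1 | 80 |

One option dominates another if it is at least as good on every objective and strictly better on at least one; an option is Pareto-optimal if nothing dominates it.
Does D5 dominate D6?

Yes

D5 vs D6: operating cost 23≤27, build time 4≤6, capital cost 55≤94 — D5 is at least as good on every objective with at least one strict improvement.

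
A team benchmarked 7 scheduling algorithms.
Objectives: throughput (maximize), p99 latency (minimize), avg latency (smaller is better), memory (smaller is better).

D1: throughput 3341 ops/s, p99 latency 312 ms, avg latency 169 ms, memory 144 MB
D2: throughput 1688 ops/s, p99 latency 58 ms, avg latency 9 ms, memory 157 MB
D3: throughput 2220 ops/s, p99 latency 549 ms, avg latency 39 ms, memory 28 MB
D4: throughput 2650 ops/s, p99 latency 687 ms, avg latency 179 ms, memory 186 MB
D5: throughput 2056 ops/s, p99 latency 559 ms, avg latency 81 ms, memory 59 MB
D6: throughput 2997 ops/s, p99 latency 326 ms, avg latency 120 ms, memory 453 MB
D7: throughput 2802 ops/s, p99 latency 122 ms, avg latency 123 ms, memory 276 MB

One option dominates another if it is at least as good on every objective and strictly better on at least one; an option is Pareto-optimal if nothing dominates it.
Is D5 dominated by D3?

Yes

D3 vs D5: throughput 2220≥2056, p99 latency 549≤559, avg latency 39≤81, memory 28≤59 — D3 is at least as good on every objective with at least one strict improvement.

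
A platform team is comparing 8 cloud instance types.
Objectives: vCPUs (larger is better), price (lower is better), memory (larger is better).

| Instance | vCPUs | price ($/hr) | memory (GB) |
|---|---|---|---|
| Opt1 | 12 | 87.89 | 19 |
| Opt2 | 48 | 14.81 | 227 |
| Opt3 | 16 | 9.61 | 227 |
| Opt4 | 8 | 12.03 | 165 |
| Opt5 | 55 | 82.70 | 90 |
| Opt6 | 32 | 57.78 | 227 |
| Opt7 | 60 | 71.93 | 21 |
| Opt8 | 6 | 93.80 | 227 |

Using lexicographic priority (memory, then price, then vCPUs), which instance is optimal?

Opt3

First maximize memory: best is 227, kept {Opt2, Opt3, Opt6, Opt8}.
Then minimize price: best is 9.61, kept {Opt3}.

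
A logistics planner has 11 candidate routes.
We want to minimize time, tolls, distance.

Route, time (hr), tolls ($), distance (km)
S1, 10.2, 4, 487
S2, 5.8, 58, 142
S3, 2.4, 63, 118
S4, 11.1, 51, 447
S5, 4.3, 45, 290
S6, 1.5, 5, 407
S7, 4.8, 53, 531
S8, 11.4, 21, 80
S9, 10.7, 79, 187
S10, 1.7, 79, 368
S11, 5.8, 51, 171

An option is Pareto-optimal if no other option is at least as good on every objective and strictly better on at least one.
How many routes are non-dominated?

S1: not dominated (best tolls).
S2: not dominated.
S3: not dominated.
S4: dominated by S5 (time 4.3≤11.1, tolls 45≤51, distance 290≤447).
S5: not dominated.
S6: not dominated (best time).
S7: dominated by S5 (time 4.3≤4.8, tolls 45≤53, distance 290≤531).
S8: not dominated (best distance).
S9: dominated by S2 (time 5.8≤10.7, tolls 58≤79, distance 142≤187).
S10: not dominated.
S11: not dominated.
Pareto-optimal: S1, S2, S3, S5, S6, S8, S10, S11 → 8.

8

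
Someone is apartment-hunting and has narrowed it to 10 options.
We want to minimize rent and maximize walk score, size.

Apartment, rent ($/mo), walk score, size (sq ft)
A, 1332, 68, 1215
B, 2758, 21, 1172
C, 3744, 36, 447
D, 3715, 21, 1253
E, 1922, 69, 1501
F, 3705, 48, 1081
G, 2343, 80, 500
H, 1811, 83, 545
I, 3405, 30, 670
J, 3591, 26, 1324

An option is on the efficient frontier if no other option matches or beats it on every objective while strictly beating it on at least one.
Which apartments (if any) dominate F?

A, E

A: rent 1332≤3705, walk score 68≥48, size 1215≥1081 — dominates F.
E: rent 1922≤3705, walk score 69≥48, size 1501≥1081 — dominates F.
Others (B, C, D, G, H, I, J) are each worse than F on at least one objective.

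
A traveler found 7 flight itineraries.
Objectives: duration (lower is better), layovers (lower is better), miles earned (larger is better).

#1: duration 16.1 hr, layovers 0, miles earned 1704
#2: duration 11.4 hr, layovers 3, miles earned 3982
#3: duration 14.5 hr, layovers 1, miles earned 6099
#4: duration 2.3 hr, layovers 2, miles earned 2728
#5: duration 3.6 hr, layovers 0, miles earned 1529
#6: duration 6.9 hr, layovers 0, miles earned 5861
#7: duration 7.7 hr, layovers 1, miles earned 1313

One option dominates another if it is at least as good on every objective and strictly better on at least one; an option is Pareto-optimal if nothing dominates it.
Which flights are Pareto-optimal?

#1: dominated by #6 (duration 6.9≤16.1, layovers 0≤0, miles earned 5861≥1704).
#2: dominated by #6 (duration 6.9≤11.4, layovers 0≤3, miles earned 5861≥3982).
#3: not dominated (best miles earned).
#4: not dominated (best duration).
#5: not dominated.
#6: not dominated.
#7: dominated by #5 (duration 3.6≤7.7, layovers 0≤1, miles earned 1529≥1313).

#3, #4, #5, #6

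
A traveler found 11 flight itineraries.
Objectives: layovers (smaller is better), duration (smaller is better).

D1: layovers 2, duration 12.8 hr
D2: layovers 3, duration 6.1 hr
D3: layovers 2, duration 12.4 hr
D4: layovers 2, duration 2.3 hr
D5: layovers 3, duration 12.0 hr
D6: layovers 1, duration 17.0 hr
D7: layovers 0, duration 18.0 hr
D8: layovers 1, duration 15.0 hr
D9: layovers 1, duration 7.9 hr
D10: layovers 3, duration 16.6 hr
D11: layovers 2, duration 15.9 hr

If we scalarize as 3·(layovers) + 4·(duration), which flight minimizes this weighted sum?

D4

D1: 3·2 + 4·12.8 = 57.2
D2: 3·3 + 4·6.1 = 33.4
D3: 3·2 + 4·12.4 = 55.6
D4: 3·2 + 4·2.3 = 15.2
D5: 3·3 + 4·12.0 = 57.0
D6: 3·1 + 4·17.0 = 71.0
D7: 3·0 + 4·18.0 = 72.0
D8: 3·1 + 4·15.0 = 63.0
D9: 3·1 + 4·7.9 = 34.6
D10: 3·3 + 4·16.6 = 75.4
D11: 3·2 + 4·15.9 = 69.6
Lowest: D4 at 15.2.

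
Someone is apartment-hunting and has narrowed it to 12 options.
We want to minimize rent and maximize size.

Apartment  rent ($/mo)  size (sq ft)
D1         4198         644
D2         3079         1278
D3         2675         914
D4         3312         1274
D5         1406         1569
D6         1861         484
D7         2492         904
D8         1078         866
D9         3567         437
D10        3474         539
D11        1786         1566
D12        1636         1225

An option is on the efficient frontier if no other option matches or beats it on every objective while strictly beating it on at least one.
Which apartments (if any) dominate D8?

none

D1: worse on rent (4198 vs 1078).
D2: worse on rent (3079 vs 1078).
D3: worse on rent (2675 vs 1078).
D4: worse on rent (3312 vs 1078).
D5: worse on rent (1406 vs 1078).
D6: worse on rent (1861 vs 1078).
D7: worse on rent (2492 vs 1078).
D9: worse on rent (3567 vs 1078).
D10: worse on rent (3474 vs 1078).
D11: worse on rent (1786 vs 1078).
D12: worse on rent (1636 vs 1078).
No option dominates D8.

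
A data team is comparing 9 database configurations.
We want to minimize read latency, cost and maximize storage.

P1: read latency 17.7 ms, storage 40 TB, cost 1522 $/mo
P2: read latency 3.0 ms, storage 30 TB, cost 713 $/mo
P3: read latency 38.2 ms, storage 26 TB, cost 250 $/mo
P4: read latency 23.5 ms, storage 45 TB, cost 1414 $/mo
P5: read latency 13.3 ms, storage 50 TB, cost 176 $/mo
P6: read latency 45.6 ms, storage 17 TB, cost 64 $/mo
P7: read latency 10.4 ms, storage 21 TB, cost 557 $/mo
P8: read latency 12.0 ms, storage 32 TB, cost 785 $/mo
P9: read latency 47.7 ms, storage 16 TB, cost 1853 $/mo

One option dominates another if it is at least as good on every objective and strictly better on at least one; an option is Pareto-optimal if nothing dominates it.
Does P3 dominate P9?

Yes

P3 vs P9: read latency 38.2≤47.7, storage 26≥16, cost 250≤1853 — P3 is at least as good on every objective with at least one strict improvement.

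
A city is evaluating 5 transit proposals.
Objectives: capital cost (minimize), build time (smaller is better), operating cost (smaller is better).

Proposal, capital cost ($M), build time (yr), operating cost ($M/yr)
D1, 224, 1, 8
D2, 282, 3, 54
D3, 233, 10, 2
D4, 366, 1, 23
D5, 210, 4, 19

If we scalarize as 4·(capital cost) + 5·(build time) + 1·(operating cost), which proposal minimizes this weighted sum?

D5

D1: 4·224 + 5·1 + 1·8 = 909
D2: 4·282 + 5·3 + 1·54 = 1197
D3: 4·233 + 5·10 + 1·2 = 984
D4: 4·366 + 5·1 + 1·23 = 1492
D5: 4·210 + 5·4 + 1·19 = 879
Lowest: D5 at 879.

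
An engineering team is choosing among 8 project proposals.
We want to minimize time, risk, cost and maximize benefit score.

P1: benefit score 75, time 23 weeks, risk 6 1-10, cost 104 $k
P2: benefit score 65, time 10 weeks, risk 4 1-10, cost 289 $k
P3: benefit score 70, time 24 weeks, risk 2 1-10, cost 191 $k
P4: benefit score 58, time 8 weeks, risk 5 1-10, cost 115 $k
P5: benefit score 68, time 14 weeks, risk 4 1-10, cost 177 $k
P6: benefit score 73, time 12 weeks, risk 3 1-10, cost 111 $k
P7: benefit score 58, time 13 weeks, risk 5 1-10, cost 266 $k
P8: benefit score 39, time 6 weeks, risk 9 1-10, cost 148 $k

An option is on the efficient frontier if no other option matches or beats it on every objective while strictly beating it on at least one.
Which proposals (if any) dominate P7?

P4: benefit score 58≥58, time 8≤13, risk 5≤5, cost 115≤266 — dominates P7.
P6: benefit score 73≥58, time 12≤13, risk 3≤5, cost 111≤266 — dominates P7.
Others (P1, P2, P3, P5, P8) are each worse than P7 on at least one objective.

P4, P6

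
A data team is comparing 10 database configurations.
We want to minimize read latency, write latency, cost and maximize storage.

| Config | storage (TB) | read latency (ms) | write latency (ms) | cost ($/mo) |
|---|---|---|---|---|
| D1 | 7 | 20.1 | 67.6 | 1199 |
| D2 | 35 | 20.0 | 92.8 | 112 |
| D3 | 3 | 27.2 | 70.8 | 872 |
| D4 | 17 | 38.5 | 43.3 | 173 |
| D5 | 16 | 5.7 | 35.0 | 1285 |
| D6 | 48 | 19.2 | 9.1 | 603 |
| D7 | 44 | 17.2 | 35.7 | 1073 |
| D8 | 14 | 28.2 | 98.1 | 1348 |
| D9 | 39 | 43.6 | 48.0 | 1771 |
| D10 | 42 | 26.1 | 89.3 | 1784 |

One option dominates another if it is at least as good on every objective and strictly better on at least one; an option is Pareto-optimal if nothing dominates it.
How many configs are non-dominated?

5

D1: dominated by D6 (storage 48≥7, read latency 19.2≤20.1, write latency 9.1≤67.6, cost 603≤1199).
D2: not dominated (best cost).
D3: dominated by D6 (storage 48≥3, read latency 19.2≤27.2, write latency 9.1≤70.8, cost 603≤872).
D4: not dominated.
D5: not dominated (best read latency).
D6: not dominated (best storage).
D7: not dominated.
D8: dominated by D2 (storage 35≥14, read latency 20.0≤28.2, write latency 92.8≤98.1, cost 112≤1348).
D9: dominated by D6 (storage 48≥39, read latency 19.2≤43.6, write latency 9.1≤48.0, cost 603≤1771).
D10: dominated by D6 (storage 48≥42, read latency 19.2≤26.1, write latency 9.1≤89.3, cost 603≤1784).
Pareto-optimal: D2, D4, D5, D6, D7 → 5.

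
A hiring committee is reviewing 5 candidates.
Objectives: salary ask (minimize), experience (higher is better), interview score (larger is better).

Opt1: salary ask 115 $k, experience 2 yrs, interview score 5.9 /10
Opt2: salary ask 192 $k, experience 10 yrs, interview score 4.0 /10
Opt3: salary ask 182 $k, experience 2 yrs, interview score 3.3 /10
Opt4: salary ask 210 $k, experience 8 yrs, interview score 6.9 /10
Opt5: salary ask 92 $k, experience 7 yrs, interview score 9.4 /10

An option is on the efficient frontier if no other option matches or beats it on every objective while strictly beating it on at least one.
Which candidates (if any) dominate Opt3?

Opt1, Opt5

Opt1: salary ask 115≤182, experience 2≥2, interview score 5.9≥3.3 — dominates Opt3.
Opt5: salary ask 92≤182, experience 7≥2, interview score 9.4≥3.3 — dominates Opt3.
Others (Opt2, Opt4) are each worse than Opt3 on at least one objective.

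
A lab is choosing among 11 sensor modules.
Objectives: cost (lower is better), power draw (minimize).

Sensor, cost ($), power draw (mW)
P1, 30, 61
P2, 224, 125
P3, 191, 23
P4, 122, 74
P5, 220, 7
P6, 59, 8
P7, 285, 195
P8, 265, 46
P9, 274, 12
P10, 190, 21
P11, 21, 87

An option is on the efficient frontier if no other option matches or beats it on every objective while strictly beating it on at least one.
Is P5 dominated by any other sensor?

No

P1: worse on power draw (61 vs 7).
P2: worse on cost (224 vs 220).
P3: worse on power draw (23 vs 7).
P4: worse on power draw (74 vs 7).
P6: worse on power draw (8 vs 7).
P7: worse on cost (285 vs 220).
P8: worse on cost (265 vs 220).
P9: worse on cost (274 vs 220).
P10: worse on power draw (21 vs 7).
P11: worse on power draw (87 vs 7).
No option is at least as good as P5 on every objective and strictly better on one.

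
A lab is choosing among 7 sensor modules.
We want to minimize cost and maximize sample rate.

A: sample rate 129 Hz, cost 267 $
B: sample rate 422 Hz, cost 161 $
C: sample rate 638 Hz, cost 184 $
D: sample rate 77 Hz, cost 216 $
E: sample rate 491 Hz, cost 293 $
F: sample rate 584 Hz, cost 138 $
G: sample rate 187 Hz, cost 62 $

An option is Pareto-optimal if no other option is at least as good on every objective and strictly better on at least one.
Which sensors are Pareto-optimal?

C, F, G

A: dominated by B (sample rate 422≥129, cost 161≤267).
B: dominated by F (sample rate 584≥422, cost 138≤161).
C: not dominated (best sample rate).
D: dominated by B (sample rate 422≥77, cost 161≤216).
E: dominated by C (sample rate 638≥491, cost 184≤293).
F: not dominated.
G: not dominated (best cost).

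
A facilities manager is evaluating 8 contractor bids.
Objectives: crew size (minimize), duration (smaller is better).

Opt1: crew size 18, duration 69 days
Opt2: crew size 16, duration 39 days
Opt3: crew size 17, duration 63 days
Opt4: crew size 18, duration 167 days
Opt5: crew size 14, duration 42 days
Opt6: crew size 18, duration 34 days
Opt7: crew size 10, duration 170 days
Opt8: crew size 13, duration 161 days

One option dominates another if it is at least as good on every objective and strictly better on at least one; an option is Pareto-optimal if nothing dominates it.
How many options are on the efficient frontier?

Opt1: dominated by Opt2 (crew size 16≤18, duration 39≤69).
Opt2: not dominated.
Opt3: dominated by Opt2 (crew size 16≤17, duration 39≤63).
Opt4: dominated by Opt1 (crew size 18≤18, duration 69≤167).
Opt5: not dominated.
Opt6: not dominated (best duration).
Opt7: not dominated (best crew size).
Opt8: not dominated.
Pareto-optimal: Opt2, Opt5, Opt6, Opt7, Opt8 → 5.

5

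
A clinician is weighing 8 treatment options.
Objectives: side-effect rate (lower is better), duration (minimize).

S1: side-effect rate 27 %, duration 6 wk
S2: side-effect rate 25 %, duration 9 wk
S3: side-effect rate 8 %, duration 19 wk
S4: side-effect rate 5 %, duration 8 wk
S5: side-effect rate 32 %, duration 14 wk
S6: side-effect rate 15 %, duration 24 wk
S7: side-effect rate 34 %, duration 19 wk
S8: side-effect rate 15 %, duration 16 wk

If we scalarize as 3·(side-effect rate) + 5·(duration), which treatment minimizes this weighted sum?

S1: 3·27 + 5·6 = 111
S2: 3·25 + 5·9 = 120
S3: 3·8 + 5·19 = 119
S4: 3·5 + 5·8 = 55
S5: 3·32 + 5·14 = 166
S6: 3·15 + 5·24 = 165
S7: 3·34 + 5·19 = 197
S8: 3·15 + 5·16 = 125
Lowest: S4 at 55.

S4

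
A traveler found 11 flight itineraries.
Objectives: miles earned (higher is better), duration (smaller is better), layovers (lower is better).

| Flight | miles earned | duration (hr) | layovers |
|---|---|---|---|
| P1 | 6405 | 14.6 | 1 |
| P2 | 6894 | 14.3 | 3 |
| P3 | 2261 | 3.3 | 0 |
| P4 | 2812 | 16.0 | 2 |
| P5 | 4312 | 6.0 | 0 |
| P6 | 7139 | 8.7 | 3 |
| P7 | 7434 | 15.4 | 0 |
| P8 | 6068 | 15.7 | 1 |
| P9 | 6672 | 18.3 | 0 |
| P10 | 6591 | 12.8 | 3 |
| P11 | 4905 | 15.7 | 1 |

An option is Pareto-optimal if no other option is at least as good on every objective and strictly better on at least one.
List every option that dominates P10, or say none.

P6: miles earned 7139≥6591, duration 8.7≤12.8, layovers 3≤3 — dominates P10.
Others (P1, P2, P3, P4, P5, P7, P8, P9, P11) are each worse than P10 on at least one objective.

P6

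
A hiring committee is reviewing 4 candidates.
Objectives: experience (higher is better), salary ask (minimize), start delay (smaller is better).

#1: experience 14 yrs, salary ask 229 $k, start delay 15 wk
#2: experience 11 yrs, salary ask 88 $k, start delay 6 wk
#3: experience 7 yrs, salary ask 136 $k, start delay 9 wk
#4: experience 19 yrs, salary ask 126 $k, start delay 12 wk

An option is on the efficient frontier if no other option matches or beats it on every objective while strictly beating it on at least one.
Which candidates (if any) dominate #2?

#1: worse on salary ask (229 vs 88).
#3: worse on experience (7 vs 11).
#4: worse on salary ask (126 vs 88).
No option dominates #2.

none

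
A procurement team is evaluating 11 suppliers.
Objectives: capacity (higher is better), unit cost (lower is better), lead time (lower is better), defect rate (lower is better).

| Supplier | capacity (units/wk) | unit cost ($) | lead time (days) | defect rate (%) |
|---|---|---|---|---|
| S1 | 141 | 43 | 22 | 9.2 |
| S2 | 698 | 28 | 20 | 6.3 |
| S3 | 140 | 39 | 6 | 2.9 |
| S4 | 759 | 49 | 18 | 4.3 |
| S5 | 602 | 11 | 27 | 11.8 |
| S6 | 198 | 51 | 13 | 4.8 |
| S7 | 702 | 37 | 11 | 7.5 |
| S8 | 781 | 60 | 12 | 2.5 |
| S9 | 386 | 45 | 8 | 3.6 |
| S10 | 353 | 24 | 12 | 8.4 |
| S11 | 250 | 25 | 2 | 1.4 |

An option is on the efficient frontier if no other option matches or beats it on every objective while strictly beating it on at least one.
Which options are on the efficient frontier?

S1: dominated by S2 (capacity 698≥141, unit cost 28≤43, lead time 20≤22, defect rate 6.3≤9.2).
S2: not dominated.
S3: dominated by S11 (capacity 250≥140, unit cost 25≤39, lead time 2≤6, defect rate 1.4≤2.9).
S4: not dominated.
S5: not dominated (best unit cost).
S6: dominated by S9 (capacity 386≥198, unit cost 45≤51, lead time 8≤13, defect rate 3.6≤4.8).
S7: not dominated.
S8: not dominated (best capacity).
S9: not dominated.
S10: not dominated.
S11: not dominated (best lead time).

S2, S4, S5, S7, S8, S9, S10, S11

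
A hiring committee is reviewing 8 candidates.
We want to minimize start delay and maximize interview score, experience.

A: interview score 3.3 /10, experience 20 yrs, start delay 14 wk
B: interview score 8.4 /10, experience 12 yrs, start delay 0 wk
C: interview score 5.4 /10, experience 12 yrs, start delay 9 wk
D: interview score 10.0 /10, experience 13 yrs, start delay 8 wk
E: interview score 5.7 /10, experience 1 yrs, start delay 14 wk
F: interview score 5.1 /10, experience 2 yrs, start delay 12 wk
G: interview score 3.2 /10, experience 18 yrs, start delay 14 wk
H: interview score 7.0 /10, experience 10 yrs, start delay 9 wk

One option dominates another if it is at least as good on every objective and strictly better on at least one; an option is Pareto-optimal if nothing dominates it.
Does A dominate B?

A vs B: A is worse on interview score (3.3 vs 8.4), so it does not dominate B.

No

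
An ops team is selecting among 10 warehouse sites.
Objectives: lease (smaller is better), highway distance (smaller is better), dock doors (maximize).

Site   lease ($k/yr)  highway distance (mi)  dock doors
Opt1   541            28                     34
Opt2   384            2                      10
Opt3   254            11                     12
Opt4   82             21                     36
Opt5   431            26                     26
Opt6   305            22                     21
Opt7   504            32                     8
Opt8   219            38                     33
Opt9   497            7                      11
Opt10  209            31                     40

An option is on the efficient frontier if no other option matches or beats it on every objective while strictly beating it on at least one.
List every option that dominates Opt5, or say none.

Opt4: lease 82≤431, highway distance 21≤26, dock doors 36≥26 — dominates Opt5.
Others (Opt1, Opt2, Opt3, Opt6, Opt7, Opt8, Opt9, Opt10) are each worse than Opt5 on at least one objective.

Opt4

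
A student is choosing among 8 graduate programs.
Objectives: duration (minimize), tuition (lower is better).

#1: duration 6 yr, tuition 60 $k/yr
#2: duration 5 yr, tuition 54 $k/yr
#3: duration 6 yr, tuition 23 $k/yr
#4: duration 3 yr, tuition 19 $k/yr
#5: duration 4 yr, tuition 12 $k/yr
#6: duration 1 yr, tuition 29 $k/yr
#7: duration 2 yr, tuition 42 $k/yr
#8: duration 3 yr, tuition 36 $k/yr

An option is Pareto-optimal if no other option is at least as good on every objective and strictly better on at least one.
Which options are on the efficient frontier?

#1: dominated by #2 (duration 5≤6, tuition 54≤60).
#2: dominated by #4 (duration 3≤5, tuition 19≤54).
#3: dominated by #4 (duration 3≤6, tuition 19≤23).
#4: not dominated.
#5: not dominated (best tuition).
#6: not dominated (best duration).
#7: dominated by #6 (duration 1≤2, tuition 29≤42).
#8: dominated by #4 (duration 3≤3, tuition 19≤36).

#4, #5, #6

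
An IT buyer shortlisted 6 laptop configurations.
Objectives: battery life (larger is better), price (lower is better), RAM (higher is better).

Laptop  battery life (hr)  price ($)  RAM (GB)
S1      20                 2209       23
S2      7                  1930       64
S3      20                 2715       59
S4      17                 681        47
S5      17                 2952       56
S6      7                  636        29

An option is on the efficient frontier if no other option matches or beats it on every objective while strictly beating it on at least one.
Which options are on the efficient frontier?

S1, S2, S3, S4, S6

S1: not dominated.
S2: not dominated (best RAM).
S3: not dominated.
S4: not dominated.
S5: dominated by S3 (battery life 20≥17, price 2715≤2952, RAM 59≥56).
S6: not dominated (best price).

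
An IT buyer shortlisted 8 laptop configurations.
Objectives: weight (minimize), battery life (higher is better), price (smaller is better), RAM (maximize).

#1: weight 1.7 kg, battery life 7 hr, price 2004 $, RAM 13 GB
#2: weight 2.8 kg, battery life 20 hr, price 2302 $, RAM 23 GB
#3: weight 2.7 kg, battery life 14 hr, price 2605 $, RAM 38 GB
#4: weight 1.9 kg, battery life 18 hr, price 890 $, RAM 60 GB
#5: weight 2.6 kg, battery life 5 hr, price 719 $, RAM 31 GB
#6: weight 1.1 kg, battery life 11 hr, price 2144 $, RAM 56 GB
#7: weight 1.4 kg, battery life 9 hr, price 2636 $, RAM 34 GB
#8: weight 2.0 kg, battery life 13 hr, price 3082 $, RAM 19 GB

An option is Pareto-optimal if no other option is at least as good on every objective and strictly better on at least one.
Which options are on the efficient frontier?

#1, #2, #4, #5, #6

#1: not dominated.
#2: not dominated (best battery life).
#3: dominated by #4 (weight 1.9≤2.7, battery life 18≥14, price 890≤2605, RAM 60≥38).
#4: not dominated (best RAM).
#5: not dominated (best price).
#6: not dominated (best weight).
#7: dominated by #6 (weight 1.1≤1.4, battery life 11≥9, price 2144≤2636, RAM 56≥34).
#8: dominated by #4 (weight 1.9≤2.0, battery life 18≥13, price 890≤3082, RAM 60≥19).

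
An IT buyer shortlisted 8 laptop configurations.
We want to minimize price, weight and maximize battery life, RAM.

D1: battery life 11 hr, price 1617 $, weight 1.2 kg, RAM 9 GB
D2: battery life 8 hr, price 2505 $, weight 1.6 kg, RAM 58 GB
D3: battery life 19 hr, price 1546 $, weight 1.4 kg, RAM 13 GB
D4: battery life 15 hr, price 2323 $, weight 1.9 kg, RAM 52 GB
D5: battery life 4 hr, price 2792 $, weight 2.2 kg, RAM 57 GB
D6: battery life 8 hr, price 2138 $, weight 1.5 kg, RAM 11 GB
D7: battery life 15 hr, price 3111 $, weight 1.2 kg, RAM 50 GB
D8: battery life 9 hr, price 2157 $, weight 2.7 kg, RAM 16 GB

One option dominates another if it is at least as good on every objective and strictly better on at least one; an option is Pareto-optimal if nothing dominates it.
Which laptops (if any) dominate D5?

D2: battery life 8≥4, price 2505≤2792, weight 1.6≤2.2, RAM 58≥57 — dominates D5.
Others (D1, D3, D4, D6, D7, D8) are each worse than D5 on at least one objective.

D2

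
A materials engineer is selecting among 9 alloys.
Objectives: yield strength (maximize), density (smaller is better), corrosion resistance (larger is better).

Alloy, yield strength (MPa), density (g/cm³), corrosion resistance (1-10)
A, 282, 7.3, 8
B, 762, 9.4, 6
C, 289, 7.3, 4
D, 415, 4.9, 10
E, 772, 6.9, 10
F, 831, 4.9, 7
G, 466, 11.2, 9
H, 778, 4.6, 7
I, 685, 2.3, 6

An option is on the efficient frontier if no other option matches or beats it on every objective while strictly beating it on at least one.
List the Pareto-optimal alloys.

D, E, F, H, I

A: dominated by D (yield strength 415≥282, density 4.9≤7.3, corrosion resistance 10≥8).
B: dominated by E (yield strength 772≥762, density 6.9≤9.4, corrosion resistance 10≥6).
C: dominated by D (yield strength 415≥289, density 4.9≤7.3, corrosion resistance 10≥4).
D: not dominated.
E: not dominated.
F: not dominated (best yield strength).
G: dominated by E (yield strength 772≥466, density 6.9≤11.2, corrosion resistance 10≥9).
H: not dominated.
I: not dominated (best density).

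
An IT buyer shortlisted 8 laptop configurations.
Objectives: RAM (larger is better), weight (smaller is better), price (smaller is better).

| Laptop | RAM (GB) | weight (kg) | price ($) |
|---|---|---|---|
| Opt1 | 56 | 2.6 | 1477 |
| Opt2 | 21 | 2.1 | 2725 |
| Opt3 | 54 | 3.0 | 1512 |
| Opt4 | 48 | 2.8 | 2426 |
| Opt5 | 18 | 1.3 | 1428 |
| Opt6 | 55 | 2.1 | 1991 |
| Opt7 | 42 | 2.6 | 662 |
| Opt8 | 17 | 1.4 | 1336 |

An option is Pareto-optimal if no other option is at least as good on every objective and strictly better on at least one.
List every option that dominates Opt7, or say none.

Opt1: worse on price (1477 vs 662).
Opt2: worse on RAM (21 vs 42).
Opt3: worse on weight (3.0 vs 2.6).
Opt4: worse on weight (2.8 vs 2.6).
Opt5: worse on RAM (18 vs 42).
Opt6: worse on price (1991 vs 662).
Opt8: worse on RAM (17 vs 42).
No option dominates Opt7.

none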